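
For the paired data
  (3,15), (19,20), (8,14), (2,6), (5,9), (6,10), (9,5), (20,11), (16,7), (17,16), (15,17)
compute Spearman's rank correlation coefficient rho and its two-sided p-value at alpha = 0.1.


Step 1: Rank x and y separately (midranks; no ties here).
rank(x): 3->2, 19->10, 8->5, 2->1, 5->3, 6->4, 9->6, 20->11, 16->8, 17->9, 15->7
rank(y): 15->8, 20->11, 14->7, 6->2, 9->4, 10->5, 5->1, 11->6, 7->3, 16->9, 17->10
Step 2: d_i = R_x(i) - R_y(i); compute d_i^2.
  (2-8)^2=36, (10-11)^2=1, (5-7)^2=4, (1-2)^2=1, (3-4)^2=1, (4-5)^2=1, (6-1)^2=25, (11-6)^2=25, (8-3)^2=25, (9-9)^2=0, (7-10)^2=9
sum(d^2) = 128.
Step 3: rho = 1 - 6*128 / (11*(11^2 - 1)) = 1 - 768/1320 = 0.418182.
Step 4: Under H0, t = rho * sqrt((n-2)/(1-rho^2)) = 1.3811 ~ t(9).
Step 5: Two-sided p-value from the t-distribution with 9 df = 0.200570.
Step 6: alpha = 0.1. fail to reject H0.

rho = 0.4182, p = 0.200570, fail to reject H0 at alpha = 0.1.


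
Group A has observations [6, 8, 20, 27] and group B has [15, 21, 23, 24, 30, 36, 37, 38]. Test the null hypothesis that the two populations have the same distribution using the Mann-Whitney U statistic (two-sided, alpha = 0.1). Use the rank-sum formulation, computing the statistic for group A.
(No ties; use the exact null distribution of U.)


Step 1: Combine and sort all 12 observations; assign midranks.
sorted (value, group): (6,X), (8,X), (15,Y), (20,X), (21,Y), (23,Y), (24,Y), (27,X), (30,Y), (36,Y), (37,Y), (38,Y)
ranks: 6->1, 8->2, 15->3, 20->4, 21->5, 23->6, 24->7, 27->8, 30->9, 36->10, 37->11, 38->12
Step 2: Rank sum for X: R1 = 1 + 2 + 4 + 8 = 15.
Step 3: U_X = R1 - n1(n1+1)/2 = 15 - 4*5/2 = 15 - 10 = 5.
       U_Y = n1*n2 - U_X = 32 - 5 = 27.
Step 4: No ties, so the exact null distribution of U (based on enumerating the C(12,4) = 495 equally likely rank assignments) gives the two-sided p-value.
Step 5: p-value = 0.072727; compare to alpha = 0.1. reject H0.

U_X = 5, p = 0.072727, reject H0 at alpha = 0.1.


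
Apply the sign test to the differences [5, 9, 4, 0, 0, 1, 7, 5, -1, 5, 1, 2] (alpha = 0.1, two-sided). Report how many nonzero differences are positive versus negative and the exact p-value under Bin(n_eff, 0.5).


Step 1: Discard zero differences. Original n = 12; n_eff = number of nonzero differences = 10.
Nonzero differences (with sign): +5, +9, +4, +1, +7, +5, -1, +5, +1, +2
Step 2: Count signs: positive = 9, negative = 1.
Step 3: Under H0: P(positive) = 0.5, so the number of positives S ~ Bin(10, 0.5).
Step 4: Two-sided exact p-value = sum of Bin(10,0.5) probabilities at or below the observed probability = 0.021484.
Step 5: alpha = 0.1. reject H0.

n_eff = 10, pos = 9, neg = 1, p = 0.021484, reject H0.


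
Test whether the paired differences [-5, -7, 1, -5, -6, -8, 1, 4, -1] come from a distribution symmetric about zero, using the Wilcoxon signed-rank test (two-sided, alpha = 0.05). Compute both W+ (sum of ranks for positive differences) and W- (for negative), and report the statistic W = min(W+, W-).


Step 1: Drop any zero differences (none here) and take |d_i|.
|d| = [5, 7, 1, 5, 6, 8, 1, 4, 1]
Step 2: Midrank |d_i| (ties get averaged ranks).
ranks: |5|->5.5, |7|->8, |1|->2, |5|->5.5, |6|->7, |8|->9, |1|->2, |4|->4, |1|->2
Step 3: Attach original signs; sum ranks with positive sign and with negative sign.
W+ = 2 + 2 + 4 = 8
W- = 5.5 + 8 + 5.5 + 7 + 9 + 2 = 37
(Check: W+ + W- = 45 should equal n(n+1)/2 = 45.)
Step 4: Test statistic W = min(W+, W-) = 8.
Step 5: Ties in |d|, so use the tie-corrected normal approximation.
        E[W] = n(n+1)/4 = 9*10/4 = 22.5.
        Tie groups: |d|=1 (t=3), |d|=5 (t=2); sum(t^3 - t) = 30.
        Var[W] = n(n+1)(2n+1)/24 - sum(t^3-t)/48 = 1710/24 - 30/48 = 70.625.
        z = (W - E[W]) / sqrt(Var[W]) = (8 - 22.5) / 8.4039 = -1.7254.
        Two-sided p = 2*Phi(z) = 0.084456.
Step 6: alpha = 0.05. fail to reject H0.

W+ = 8, W- = 37, W = min = 8, p = 0.084456, fail to reject H0.


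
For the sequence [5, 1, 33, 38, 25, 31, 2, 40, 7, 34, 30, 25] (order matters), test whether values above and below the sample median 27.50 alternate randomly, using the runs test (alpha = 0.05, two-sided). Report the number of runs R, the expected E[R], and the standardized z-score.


Step 1: Compute median = 27.50; label A = above, B = below.
Labels in order: BBAABABABAAB  (n_A = 6, n_B = 6)
Step 2: Count runs R = 9.
Step 3: Under H0 (random ordering), E[R] = 2*n_A*n_B/(n_A+n_B) + 1 = 2*6*6/12 + 1 = 7.0000.
        Var[R] = 2*n_A*n_B*(2*n_A*n_B - n_A - n_B) / ((n_A+n_B)^2 * (n_A+n_B-1)) = 4320/1584 = 2.7273.
        SD[R] = 1.6514.
Step 4: Continuity-corrected z = (R - 0.5 - E[R]) / SD[R] = (9 - 0.5 - 7.0000) / 1.6514 = 0.9083.
Step 5: Two-sided p-value via normal approximation = 2*(1 - Phi(|z|)) = 0.363722.
Step 6: alpha = 0.05. fail to reject H0.

R = 9, z = 0.9083, p = 0.363722, fail to reject H0.


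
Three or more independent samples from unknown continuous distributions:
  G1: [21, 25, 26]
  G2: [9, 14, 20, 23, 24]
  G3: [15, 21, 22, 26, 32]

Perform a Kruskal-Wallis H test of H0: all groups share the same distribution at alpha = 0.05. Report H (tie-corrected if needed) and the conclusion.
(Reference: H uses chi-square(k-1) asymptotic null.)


Step 1: Combine all N = 13 observations and assign midranks.
sorted (value, group, rank): (9,G2,1), (14,G2,2), (15,G3,3), (20,G2,4), (21,G1,5.5), (21,G3,5.5), (22,G3,7), (23,G2,8), (24,G2,9), (25,G1,10), (26,G1,11.5), (26,G3,11.5), (32,G3,13)
Step 2: Sum ranks within each group.
R_1 = 27 (n_1 = 3)
R_2 = 24 (n_2 = 5)
R_3 = 40 (n_3 = 5)
Step 3: H = 12/(N(N+1)) * sum(R_i^2/n_i) - 3(N+1)
     = 12/(13*14) * (27^2/3 + 24^2/5 + 40^2/5) - 3*14
     = 0.065934 * 678.2 - 42
     = 2.716484.
Step 4: Ties present; correction factor C = 1 - 12/(13^3 - 13) = 0.994505. Corrected H = 2.716484 / 0.994505 = 2.731492.
Step 5: Under H0, H ~ chi^2(2); p-value = 0.255190.
Step 6: alpha = 0.05. fail to reject H0.

H = 2.7315, df = 2, p = 0.255190, fail to reject H0.


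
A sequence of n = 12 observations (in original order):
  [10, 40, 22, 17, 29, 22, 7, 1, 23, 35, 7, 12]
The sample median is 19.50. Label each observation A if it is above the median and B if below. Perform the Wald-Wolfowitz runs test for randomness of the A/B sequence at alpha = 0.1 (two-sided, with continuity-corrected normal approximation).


Step 1: Compute median = 19.50; label A = above, B = below.
Labels in order: BAABAABBAABB  (n_A = 6, n_B = 6)
Step 2: Count runs R = 7.
Step 3: Under H0 (random ordering), E[R] = 2*n_A*n_B/(n_A+n_B) + 1 = 2*6*6/12 + 1 = 7.0000.
        Var[R] = 2*n_A*n_B*(2*n_A*n_B - n_A - n_B) / ((n_A+n_B)^2 * (n_A+n_B-1)) = 4320/1584 = 2.7273.
        SD[R] = 1.6514.
Step 4: R = E[R], so z = 0 with no continuity correction.
Step 5: Two-sided p-value via normal approximation = 2*(1 - Phi(|z|)) = 1.000000.
Step 6: alpha = 0.1. fail to reject H0.

R = 7, z = 0.0000, p = 1.000000, fail to reject H0.


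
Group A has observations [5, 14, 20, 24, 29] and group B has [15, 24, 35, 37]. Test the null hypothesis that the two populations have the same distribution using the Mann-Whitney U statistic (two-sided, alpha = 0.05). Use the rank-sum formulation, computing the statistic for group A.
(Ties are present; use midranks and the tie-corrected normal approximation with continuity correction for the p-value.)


Step 1: Combine and sort all 9 observations; assign midranks.
sorted (value, group): (5,X), (14,X), (15,Y), (20,X), (24,X), (24,Y), (29,X), (35,Y), (37,Y)
ranks: 5->1, 14->2, 15->3, 20->4, 24->5.5, 24->5.5, 29->7, 35->8, 37->9
Step 2: Rank sum for X: R1 = 1 + 2 + 4 + 5.5 + 7 = 19.5.
Step 3: U_X = R1 - n1(n1+1)/2 = 19.5 - 5*6/2 = 19.5 - 15 = 4.5.
       U_Y = n1*n2 - U_X = 20 - 4.5 = 15.5.
Step 4: Ties are present, so use the tie-corrected normal approximation (with continuity correction) for the p-value.
Step 5: p-value = 0.218742; compare to alpha = 0.05. fail to reject H0.

U_X = 4.5, p = 0.218742, fail to reject H0 at alpha = 0.05.


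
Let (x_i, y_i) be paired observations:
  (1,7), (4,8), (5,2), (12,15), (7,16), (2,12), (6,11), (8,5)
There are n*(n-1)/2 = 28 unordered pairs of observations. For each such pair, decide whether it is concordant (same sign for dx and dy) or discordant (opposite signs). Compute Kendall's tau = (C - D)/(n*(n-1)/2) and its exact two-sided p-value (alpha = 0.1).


Step 1: Enumerate the 28 unordered pairs (i,j) with i<j and classify each by sign(x_j-x_i) * sign(y_j-y_i).
  (1,2):dx=+3,dy=+1->C; (1,3):dx=+4,dy=-5->D; (1,4):dx=+11,dy=+8->C; (1,5):dx=+6,dy=+9->C
  (1,6):dx=+1,dy=+5->C; (1,7):dx=+5,dy=+4->C; (1,8):dx=+7,dy=-2->D; (2,3):dx=+1,dy=-6->D
  (2,4):dx=+8,dy=+7->C; (2,5):dx=+3,dy=+8->C; (2,6):dx=-2,dy=+4->D; (2,7):dx=+2,dy=+3->C
  (2,8):dx=+4,dy=-3->D; (3,4):dx=+7,dy=+13->C; (3,5):dx=+2,dy=+14->C; (3,6):dx=-3,dy=+10->D
  (3,7):dx=+1,dy=+9->C; (3,8):dx=+3,dy=+3->C; (4,5):dx=-5,dy=+1->D; (4,6):dx=-10,dy=-3->C
  (4,7):dx=-6,dy=-4->C; (4,8):dx=-4,dy=-10->C; (5,6):dx=-5,dy=-4->C; (5,7):dx=-1,dy=-5->C
  (5,8):dx=+1,dy=-11->D; (6,7):dx=+4,dy=-1->D; (6,8):dx=+6,dy=-7->D; (7,8):dx=+2,dy=-6->D
Step 2: C = 17, D = 11, total pairs = 28.
Step 3: tau = (C - D)/(n(n-1)/2) = (17 - 11)/28 = 0.214286.
Step 4: Exact two-sided p-value (enumerate n! = 40320 permutations of y under H0): p = 0.548413.
Step 5: alpha = 0.1. fail to reject H0.

tau_b = 0.2143 (C=17, D=11), p = 0.548413, fail to reject H0.


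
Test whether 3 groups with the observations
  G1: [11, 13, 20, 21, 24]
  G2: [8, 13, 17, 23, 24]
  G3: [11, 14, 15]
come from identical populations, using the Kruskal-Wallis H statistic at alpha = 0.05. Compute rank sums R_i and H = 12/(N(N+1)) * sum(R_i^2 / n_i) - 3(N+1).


Step 1: Combine all N = 13 observations and assign midranks.
sorted (value, group, rank): (8,G2,1), (11,G1,2.5), (11,G3,2.5), (13,G1,4.5), (13,G2,4.5), (14,G3,6), (15,G3,7), (17,G2,8), (20,G1,9), (21,G1,10), (23,G2,11), (24,G1,12.5), (24,G2,12.5)
Step 2: Sum ranks within each group.
R_1 = 38.5 (n_1 = 5)
R_2 = 37 (n_2 = 5)
R_3 = 15.5 (n_3 = 3)
Step 3: H = 12/(N(N+1)) * sum(R_i^2/n_i) - 3(N+1)
     = 12/(13*14) * (38.5^2/5 + 37^2/5 + 15.5^2/3) - 3*14
     = 0.065934 * 650.333 - 42
     = 0.879121.
Step 4: Ties present; correction factor C = 1 - 18/(13^3 - 13) = 0.991758. Corrected H = 0.879121 / 0.991758 = 0.886427.
Step 5: Under H0, H ~ chi^2(2); p-value = 0.641970.
Step 6: alpha = 0.05. fail to reject H0.

H = 0.8864, df = 2, p = 0.641970, fail to reject H0.


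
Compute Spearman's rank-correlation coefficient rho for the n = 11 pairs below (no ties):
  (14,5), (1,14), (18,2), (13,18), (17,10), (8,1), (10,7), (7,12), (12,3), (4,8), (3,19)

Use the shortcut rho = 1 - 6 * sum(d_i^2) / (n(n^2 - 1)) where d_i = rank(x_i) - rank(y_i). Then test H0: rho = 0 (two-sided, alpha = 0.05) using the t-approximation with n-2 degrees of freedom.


Step 1: Rank x and y separately (midranks; no ties here).
rank(x): 14->9, 1->1, 18->11, 13->8, 17->10, 8->5, 10->6, 7->4, 12->7, 4->3, 3->2
rank(y): 5->4, 14->9, 2->2, 18->10, 10->7, 1->1, 7->5, 12->8, 3->3, 8->6, 19->11
Step 2: d_i = R_x(i) - R_y(i); compute d_i^2.
  (9-4)^2=25, (1-9)^2=64, (11-2)^2=81, (8-10)^2=4, (10-7)^2=9, (5-1)^2=16, (6-5)^2=1, (4-8)^2=16, (7-3)^2=16, (3-6)^2=9, (2-11)^2=81
sum(d^2) = 322.
Step 3: rho = 1 - 6*322 / (11*(11^2 - 1)) = 1 - 1932/1320 = -0.463636.
Step 4: Under H0, t = rho * sqrt((n-2)/(1-rho^2)) = -1.5698 ~ t(9).
Step 5: Two-sided p-value from the t-distribution with 9 df = 0.150901.
Step 6: alpha = 0.05. fail to reject H0.

rho = -0.4636, p = 0.150901, fail to reject H0 at alpha = 0.05.


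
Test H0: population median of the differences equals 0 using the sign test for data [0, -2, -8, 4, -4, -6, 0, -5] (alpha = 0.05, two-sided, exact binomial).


Step 1: Discard zero differences. Original n = 8; n_eff = number of nonzero differences = 6.
Nonzero differences (with sign): -2, -8, +4, -4, -6, -5
Step 2: Count signs: positive = 1, negative = 5.
Step 3: Under H0: P(positive) = 0.5, so the number of positives S ~ Bin(6, 0.5).
Step 4: Two-sided exact p-value = sum of Bin(6,0.5) probabilities at or below the observed probability = 0.218750.
Step 5: alpha = 0.05. fail to reject H0.

n_eff = 6, pos = 1, neg = 5, p = 0.218750, fail to reject H0.


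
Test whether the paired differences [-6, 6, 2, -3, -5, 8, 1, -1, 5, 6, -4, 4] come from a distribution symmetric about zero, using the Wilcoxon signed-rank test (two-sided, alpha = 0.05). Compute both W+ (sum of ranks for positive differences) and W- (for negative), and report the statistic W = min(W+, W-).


Step 1: Drop any zero differences (none here) and take |d_i|.
|d| = [6, 6, 2, 3, 5, 8, 1, 1, 5, 6, 4, 4]
Step 2: Midrank |d_i| (ties get averaged ranks).
ranks: |6|->10, |6|->10, |2|->3, |3|->4, |5|->7.5, |8|->12, |1|->1.5, |1|->1.5, |5|->7.5, |6|->10, |4|->5.5, |4|->5.5
Step 3: Attach original signs; sum ranks with positive sign and with negative sign.
W+ = 10 + 3 + 12 + 1.5 + 7.5 + 10 + 5.5 = 49.5
W- = 10 + 4 + 7.5 + 1.5 + 5.5 = 28.5
(Check: W+ + W- = 78 should equal n(n+1)/2 = 78.)
Step 4: Test statistic W = min(W+, W-) = 28.5.
Step 5: Ties in |d|, so use the tie-corrected normal approximation.
        E[W] = n(n+1)/4 = 12*13/4 = 39.
        Tie groups: |d|=1 (t=2), |d|=4 (t=2), |d|=5 (t=2), |d|=6 (t=3); sum(t^3 - t) = 42.
        Var[W] = n(n+1)(2n+1)/24 - sum(t^3-t)/48 = 3900/24 - 42/48 = 161.625.
        z = (W - E[W]) / sqrt(Var[W]) = (28.5 - 39) / 12.7132 = -0.8259.
        Two-sided p = 2*Phi(z) = 0.408853.
Step 6: alpha = 0.05. fail to reject H0.

W+ = 49.5, W- = 28.5, W = min = 28.5, p = 0.408853, fail to reject H0.


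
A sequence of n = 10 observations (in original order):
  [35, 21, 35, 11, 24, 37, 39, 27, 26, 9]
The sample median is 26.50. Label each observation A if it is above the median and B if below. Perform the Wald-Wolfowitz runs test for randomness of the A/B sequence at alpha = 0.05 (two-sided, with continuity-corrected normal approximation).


Step 1: Compute median = 26.50; label A = above, B = below.
Labels in order: ABABBAAABB  (n_A = 5, n_B = 5)
Step 2: Count runs R = 6.
Step 3: Under H0 (random ordering), E[R] = 2*n_A*n_B/(n_A+n_B) + 1 = 2*5*5/10 + 1 = 6.0000.
        Var[R] = 2*n_A*n_B*(2*n_A*n_B - n_A - n_B) / ((n_A+n_B)^2 * (n_A+n_B-1)) = 2000/900 = 2.2222.
        SD[R] = 1.4907.
Step 4: R = E[R], so z = 0 with no continuity correction.
Step 5: Two-sided p-value via normal approximation = 2*(1 - Phi(|z|)) = 1.000000.
Step 6: alpha = 0.05. fail to reject H0.

R = 6, z = 0.0000, p = 1.000000, fail to reject H0.


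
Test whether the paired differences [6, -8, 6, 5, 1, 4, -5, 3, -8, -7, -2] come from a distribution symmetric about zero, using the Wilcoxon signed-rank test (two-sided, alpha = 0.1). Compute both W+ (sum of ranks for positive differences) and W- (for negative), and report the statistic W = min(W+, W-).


Step 1: Drop any zero differences (none here) and take |d_i|.
|d| = [6, 8, 6, 5, 1, 4, 5, 3, 8, 7, 2]
Step 2: Midrank |d_i| (ties get averaged ranks).
ranks: |6|->7.5, |8|->10.5, |6|->7.5, |5|->5.5, |1|->1, |4|->4, |5|->5.5, |3|->3, |8|->10.5, |7|->9, |2|->2
Step 3: Attach original signs; sum ranks with positive sign and with negative sign.
W+ = 7.5 + 7.5 + 5.5 + 1 + 4 + 3 = 28.5
W- = 10.5 + 5.5 + 10.5 + 9 + 2 = 37.5
(Check: W+ + W- = 66 should equal n(n+1)/2 = 66.)
Step 4: Test statistic W = min(W+, W-) = 28.5.
Step 5: Ties in |d|, so use the tie-corrected normal approximation.
        E[W] = n(n+1)/4 = 11*12/4 = 33.
        Tie groups: |d|=5 (t=2), |d|=6 (t=2), |d|=8 (t=2); sum(t^3 - t) = 18.
        Var[W] = n(n+1)(2n+1)/24 - sum(t^3-t)/48 = 3036/24 - 18/48 = 126.125.
        z = (W - E[W]) / sqrt(Var[W]) = (28.5 - 33) / 11.2305 = -0.4007.
        Two-sided p = 2*Phi(z) = 0.688646.
Step 6: alpha = 0.1. fail to reject H0.

W+ = 28.5, W- = 37.5, W = min = 28.5, p = 0.688646, fail to reject H0.


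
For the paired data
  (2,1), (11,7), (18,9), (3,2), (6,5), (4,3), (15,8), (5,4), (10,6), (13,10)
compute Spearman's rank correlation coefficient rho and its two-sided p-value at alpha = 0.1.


Step 1: Rank x and y separately (midranks; no ties here).
rank(x): 2->1, 11->7, 18->10, 3->2, 6->5, 4->3, 15->9, 5->4, 10->6, 13->8
rank(y): 1->1, 7->7, 9->9, 2->2, 5->5, 3->3, 8->8, 4->4, 6->6, 10->10
Step 2: d_i = R_x(i) - R_y(i); compute d_i^2.
  (1-1)^2=0, (7-7)^2=0, (10-9)^2=1, (2-2)^2=0, (5-5)^2=0, (3-3)^2=0, (9-8)^2=1, (4-4)^2=0, (6-6)^2=0, (8-10)^2=4
sum(d^2) = 6.
Step 3: rho = 1 - 6*6 / (10*(10^2 - 1)) = 1 - 36/990 = 0.963636.
Step 4: Under H0, t = rho * sqrt((n-2)/(1-rho^2)) = 10.1999 ~ t(8).
Step 5: Two-sided p-value from the t-distribution with 8 df = 0.000007.
Step 6: alpha = 0.1. reject H0.

rho = 0.9636, p = 0.000007, reject H0 at alpha = 0.1.


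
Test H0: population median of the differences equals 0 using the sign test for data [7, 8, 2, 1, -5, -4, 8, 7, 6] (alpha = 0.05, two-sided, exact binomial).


Step 1: Discard zero differences. Original n = 9; n_eff = number of nonzero differences = 9.
Nonzero differences (with sign): +7, +8, +2, +1, -5, -4, +8, +7, +6
Step 2: Count signs: positive = 7, negative = 2.
Step 3: Under H0: P(positive) = 0.5, so the number of positives S ~ Bin(9, 0.5).
Step 4: Two-sided exact p-value = sum of Bin(9,0.5) probabilities at or below the observed probability = 0.179688.
Step 5: alpha = 0.05. fail to reject H0.

n_eff = 9, pos = 7, neg = 2, p = 0.179688, fail to reject H0.


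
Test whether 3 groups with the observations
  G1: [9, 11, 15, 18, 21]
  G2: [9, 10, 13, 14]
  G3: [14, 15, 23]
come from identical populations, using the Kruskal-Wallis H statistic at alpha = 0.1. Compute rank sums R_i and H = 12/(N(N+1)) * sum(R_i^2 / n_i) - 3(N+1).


Step 1: Combine all N = 12 observations and assign midranks.
sorted (value, group, rank): (9,G1,1.5), (9,G2,1.5), (10,G2,3), (11,G1,4), (13,G2,5), (14,G2,6.5), (14,G3,6.5), (15,G1,8.5), (15,G3,8.5), (18,G1,10), (21,G1,11), (23,G3,12)
Step 2: Sum ranks within each group.
R_1 = 35 (n_1 = 5)
R_2 = 16 (n_2 = 4)
R_3 = 27 (n_3 = 3)
Step 3: H = 12/(N(N+1)) * sum(R_i^2/n_i) - 3(N+1)
     = 12/(12*13) * (35^2/5 + 16^2/4 + 27^2/3) - 3*13
     = 0.076923 * 552 - 39
     = 3.461538.
Step 4: Ties present; correction factor C = 1 - 18/(12^3 - 12) = 0.989510. Corrected H = 3.461538 / 0.989510 = 3.498233.
Step 5: Under H0, H ~ chi^2(2); p-value = 0.173928.
Step 6: alpha = 0.1. fail to reject H0.

H = 3.4982, df = 2, p = 0.173928, fail to reject H0.


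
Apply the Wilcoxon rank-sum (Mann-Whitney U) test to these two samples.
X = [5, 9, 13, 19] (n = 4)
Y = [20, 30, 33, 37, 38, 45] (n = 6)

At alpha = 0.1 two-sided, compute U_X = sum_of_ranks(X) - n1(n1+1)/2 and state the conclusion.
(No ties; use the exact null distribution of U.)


Step 1: Combine and sort all 10 observations; assign midranks.
sorted (value, group): (5,X), (9,X), (13,X), (19,X), (20,Y), (30,Y), (33,Y), (37,Y), (38,Y), (45,Y)
ranks: 5->1, 9->2, 13->3, 19->4, 20->5, 30->6, 33->7, 37->8, 38->9, 45->10
Step 2: Rank sum for X: R1 = 1 + 2 + 3 + 4 = 10.
Step 3: U_X = R1 - n1(n1+1)/2 = 10 - 4*5/2 = 10 - 10 = 0.
       U_Y = n1*n2 - U_X = 24 - 0 = 24.
Step 4: No ties, so the exact null distribution of U (based on enumerating the C(10,4) = 210 equally likely rank assignments) gives the two-sided p-value.
Step 5: p-value = 0.009524; compare to alpha = 0.1. reject H0.

U_X = 0, p = 0.009524, reject H0 at alpha = 0.1.


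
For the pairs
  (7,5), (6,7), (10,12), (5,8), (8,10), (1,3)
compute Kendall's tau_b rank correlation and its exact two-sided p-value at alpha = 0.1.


Step 1: Enumerate the 15 unordered pairs (i,j) with i<j and classify each by sign(x_j-x_i) * sign(y_j-y_i).
  (1,2):dx=-1,dy=+2->D; (1,3):dx=+3,dy=+7->C; (1,4):dx=-2,dy=+3->D; (1,5):dx=+1,dy=+5->C
  (1,6):dx=-6,dy=-2->C; (2,3):dx=+4,dy=+5->C; (2,4):dx=-1,dy=+1->D; (2,5):dx=+2,dy=+3->C
  (2,6):dx=-5,dy=-4->C; (3,4):dx=-5,dy=-4->C; (3,5):dx=-2,dy=-2->C; (3,6):dx=-9,dy=-9->C
  (4,5):dx=+3,dy=+2->C; (4,6):dx=-4,dy=-5->C; (5,6):dx=-7,dy=-7->C
Step 2: C = 12, D = 3, total pairs = 15.
Step 3: tau = (C - D)/(n(n-1)/2) = (12 - 3)/15 = 0.600000.
Step 4: Exact two-sided p-value (enumerate n! = 720 permutations of y under H0): p = 0.136111.
Step 5: alpha = 0.1. fail to reject H0.

tau_b = 0.6000 (C=12, D=3), p = 0.136111, fail to reject H0.


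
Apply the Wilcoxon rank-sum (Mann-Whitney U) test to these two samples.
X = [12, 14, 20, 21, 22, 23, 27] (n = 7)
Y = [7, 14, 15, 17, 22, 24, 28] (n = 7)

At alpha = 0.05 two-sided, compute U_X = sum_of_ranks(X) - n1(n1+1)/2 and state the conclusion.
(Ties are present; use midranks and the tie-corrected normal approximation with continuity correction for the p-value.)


Step 1: Combine and sort all 14 observations; assign midranks.
sorted (value, group): (7,Y), (12,X), (14,X), (14,Y), (15,Y), (17,Y), (20,X), (21,X), (22,X), (22,Y), (23,X), (24,Y), (27,X), (28,Y)
ranks: 7->1, 12->2, 14->3.5, 14->3.5, 15->5, 17->6, 20->7, 21->8, 22->9.5, 22->9.5, 23->11, 24->12, 27->13, 28->14
Step 2: Rank sum for X: R1 = 2 + 3.5 + 7 + 8 + 9.5 + 11 + 13 = 54.
Step 3: U_X = R1 - n1(n1+1)/2 = 54 - 7*8/2 = 54 - 28 = 26.
       U_Y = n1*n2 - U_X = 49 - 26 = 23.
Step 4: Ties are present, so use the tie-corrected normal approximation (with continuity correction) for the p-value.
Step 5: p-value = 0.898104; compare to alpha = 0.05. fail to reject H0.

U_X = 26, p = 0.898104, fail to reject H0 at alpha = 0.05.


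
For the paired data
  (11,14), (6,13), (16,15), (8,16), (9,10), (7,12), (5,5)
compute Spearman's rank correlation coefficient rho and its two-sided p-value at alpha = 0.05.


Step 1: Rank x and y separately (midranks; no ties here).
rank(x): 11->6, 6->2, 16->7, 8->4, 9->5, 7->3, 5->1
rank(y): 14->5, 13->4, 15->6, 16->7, 10->2, 12->3, 5->1
Step 2: d_i = R_x(i) - R_y(i); compute d_i^2.
  (6-5)^2=1, (2-4)^2=4, (7-6)^2=1, (4-7)^2=9, (5-2)^2=9, (3-3)^2=0, (1-1)^2=0
sum(d^2) = 24.
Step 3: rho = 1 - 6*24 / (7*(7^2 - 1)) = 1 - 144/336 = 0.571429.
Step 4: Under H0, t = rho * sqrt((n-2)/(1-rho^2)) = 1.5570 ~ t(5).
Step 5: Two-sided p-value from the t-distribution with 5 df = 0.180202.
Step 6: alpha = 0.05. fail to reject H0.

rho = 0.5714, p = 0.180202, fail to reject H0 at alpha = 0.05.


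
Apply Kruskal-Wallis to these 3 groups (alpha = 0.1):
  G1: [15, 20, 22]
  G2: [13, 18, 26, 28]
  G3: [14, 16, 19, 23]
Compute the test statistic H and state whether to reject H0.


Step 1: Combine all N = 11 observations and assign midranks.
sorted (value, group, rank): (13,G2,1), (14,G3,2), (15,G1,3), (16,G3,4), (18,G2,5), (19,G3,6), (20,G1,7), (22,G1,8), (23,G3,9), (26,G2,10), (28,G2,11)
Step 2: Sum ranks within each group.
R_1 = 18 (n_1 = 3)
R_2 = 27 (n_2 = 4)
R_3 = 21 (n_3 = 4)
Step 3: H = 12/(N(N+1)) * sum(R_i^2/n_i) - 3(N+1)
     = 12/(11*12) * (18^2/3 + 27^2/4 + 21^2/4) - 3*12
     = 0.090909 * 400.5 - 36
     = 0.409091.
Step 4: No ties, so H is used without correction.
Step 5: Under H0, H ~ chi^2(2); p-value = 0.815018.
Step 6: alpha = 0.1. fail to reject H0.

H = 0.4091, df = 2, p = 0.815018, fail to reject H0.


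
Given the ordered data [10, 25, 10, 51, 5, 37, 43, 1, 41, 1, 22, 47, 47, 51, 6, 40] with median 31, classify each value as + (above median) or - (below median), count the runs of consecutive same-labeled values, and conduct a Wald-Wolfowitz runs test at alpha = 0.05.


Step 1: Compute median = 31; label A = above, B = below.
Labels in order: BBBABAABABBAAABA  (n_A = 8, n_B = 8)
Step 2: Count runs R = 10.
Step 3: Under H0 (random ordering), E[R] = 2*n_A*n_B/(n_A+n_B) + 1 = 2*8*8/16 + 1 = 9.0000.
        Var[R] = 2*n_A*n_B*(2*n_A*n_B - n_A - n_B) / ((n_A+n_B)^2 * (n_A+n_B-1)) = 14336/3840 = 3.7333.
        SD[R] = 1.9322.
Step 4: Continuity-corrected z = (R - 0.5 - E[R]) / SD[R] = (10 - 0.5 - 9.0000) / 1.9322 = 0.2588.
Step 5: Two-sided p-value via normal approximation = 2*(1 - Phi(|z|)) = 0.795809.
Step 6: alpha = 0.05. fail to reject H0.

R = 10, z = 0.2588, p = 0.795809, fail to reject H0.


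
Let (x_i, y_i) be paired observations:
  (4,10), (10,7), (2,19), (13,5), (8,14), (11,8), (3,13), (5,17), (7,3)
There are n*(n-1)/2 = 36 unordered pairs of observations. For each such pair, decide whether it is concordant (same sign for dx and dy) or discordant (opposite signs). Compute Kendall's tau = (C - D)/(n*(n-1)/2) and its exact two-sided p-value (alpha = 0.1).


Step 1: Enumerate the 36 unordered pairs (i,j) with i<j and classify each by sign(x_j-x_i) * sign(y_j-y_i).
  (1,2):dx=+6,dy=-3->D; (1,3):dx=-2,dy=+9->D; (1,4):dx=+9,dy=-5->D; (1,5):dx=+4,dy=+4->C
  (1,6):dx=+7,dy=-2->D; (1,7):dx=-1,dy=+3->D; (1,8):dx=+1,dy=+7->C; (1,9):dx=+3,dy=-7->D
  (2,3):dx=-8,dy=+12->D; (2,4):dx=+3,dy=-2->D; (2,5):dx=-2,dy=+7->D; (2,6):dx=+1,dy=+1->C
  (2,7):dx=-7,dy=+6->D; (2,8):dx=-5,dy=+10->D; (2,9):dx=-3,dy=-4->C; (3,4):dx=+11,dy=-14->D
  (3,5):dx=+6,dy=-5->D; (3,6):dx=+9,dy=-11->D; (3,7):dx=+1,dy=-6->D; (3,8):dx=+3,dy=-2->D
  (3,9):dx=+5,dy=-16->D; (4,5):dx=-5,dy=+9->D; (4,6):dx=-2,dy=+3->D; (4,7):dx=-10,dy=+8->D
  (4,8):dx=-8,dy=+12->D; (4,9):dx=-6,dy=-2->C; (5,6):dx=+3,dy=-6->D; (5,7):dx=-5,dy=-1->C
  (5,8):dx=-3,dy=+3->D; (5,9):dx=-1,dy=-11->C; (6,7):dx=-8,dy=+5->D; (6,8):dx=-6,dy=+9->D
  (6,9):dx=-4,dy=-5->C; (7,8):dx=+2,dy=+4->C; (7,9):dx=+4,dy=-10->D; (8,9):dx=+2,dy=-14->D
Step 2: C = 9, D = 27, total pairs = 36.
Step 3: tau = (C - D)/(n(n-1)/2) = (9 - 27)/36 = -0.500000.
Step 4: Exact two-sided p-value (enumerate n! = 362880 permutations of y under H0): p = 0.075176.
Step 5: alpha = 0.1. reject H0.

tau_b = -0.5000 (C=9, D=27), p = 0.075176, reject H0.


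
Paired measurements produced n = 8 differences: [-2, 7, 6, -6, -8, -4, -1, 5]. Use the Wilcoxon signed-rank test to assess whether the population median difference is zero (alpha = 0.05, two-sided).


Step 1: Drop any zero differences (none here) and take |d_i|.
|d| = [2, 7, 6, 6, 8, 4, 1, 5]
Step 2: Midrank |d_i| (ties get averaged ranks).
ranks: |2|->2, |7|->7, |6|->5.5, |6|->5.5, |8|->8, |4|->3, |1|->1, |5|->4
Step 3: Attach original signs; sum ranks with positive sign and with negative sign.
W+ = 7 + 5.5 + 4 = 16.5
W- = 2 + 5.5 + 8 + 3 + 1 = 19.5
(Check: W+ + W- = 36 should equal n(n+1)/2 = 36.)
Step 4: Test statistic W = min(W+, W-) = 16.5.
Step 5: Ties in |d|, so use the tie-corrected normal approximation.
        E[W] = n(n+1)/4 = 8*9/4 = 18.
        Tie groups: |d|=6 (t=2); sum(t^3 - t) = 6.
        Var[W] = n(n+1)(2n+1)/24 - sum(t^3-t)/48 = 1224/24 - 6/48 = 50.875.
        z = (W - E[W]) / sqrt(Var[W]) = (16.5 - 18) / 7.1327 = -0.2103.
        Two-sided p = 2*Phi(z) = 0.833434.
Step 6: alpha = 0.05. fail to reject H0.

W+ = 16.5, W- = 19.5, W = min = 16.5, p = 0.833434, fail to reject H0.


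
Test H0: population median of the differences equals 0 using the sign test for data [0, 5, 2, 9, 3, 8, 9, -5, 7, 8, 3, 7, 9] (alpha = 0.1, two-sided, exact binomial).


Step 1: Discard zero differences. Original n = 13; n_eff = number of nonzero differences = 12.
Nonzero differences (with sign): +5, +2, +9, +3, +8, +9, -5, +7, +8, +3, +7, +9
Step 2: Count signs: positive = 11, negative = 1.
Step 3: Under H0: P(positive) = 0.5, so the number of positives S ~ Bin(12, 0.5).
Step 4: Two-sided exact p-value = sum of Bin(12,0.5) probabilities at or below the observed probability = 0.006348.
Step 5: alpha = 0.1. reject H0.

n_eff = 12, pos = 11, neg = 1, p = 0.006348, reject H0.


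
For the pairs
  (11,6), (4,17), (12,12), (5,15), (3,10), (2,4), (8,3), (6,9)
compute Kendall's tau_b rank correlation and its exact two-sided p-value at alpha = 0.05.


Step 1: Enumerate the 28 unordered pairs (i,j) with i<j and classify each by sign(x_j-x_i) * sign(y_j-y_i).
  (1,2):dx=-7,dy=+11->D; (1,3):dx=+1,dy=+6->C; (1,4):dx=-6,dy=+9->D; (1,5):dx=-8,dy=+4->D
  (1,6):dx=-9,dy=-2->C; (1,7):dx=-3,dy=-3->C; (1,8):dx=-5,dy=+3->D; (2,3):dx=+8,dy=-5->D
  (2,4):dx=+1,dy=-2->D; (2,5):dx=-1,dy=-7->C; (2,6):dx=-2,dy=-13->C; (2,7):dx=+4,dy=-14->D
  (2,8):dx=+2,dy=-8->D; (3,4):dx=-7,dy=+3->D; (3,5):dx=-9,dy=-2->C; (3,6):dx=-10,dy=-8->C
  (3,7):dx=-4,dy=-9->C; (3,8):dx=-6,dy=-3->C; (4,5):dx=-2,dy=-5->C; (4,6):dx=-3,dy=-11->C
  (4,7):dx=+3,dy=-12->D; (4,8):dx=+1,dy=-6->D; (5,6):dx=-1,dy=-6->C; (5,7):dx=+5,dy=-7->D
  (5,8):dx=+3,dy=-1->D; (6,7):dx=+6,dy=-1->D; (6,8):dx=+4,dy=+5->C; (7,8):dx=-2,dy=+6->D
Step 2: C = 13, D = 15, total pairs = 28.
Step 3: tau = (C - D)/(n(n-1)/2) = (13 - 15)/28 = -0.071429.
Step 4: Exact two-sided p-value (enumerate n! = 40320 permutations of y under H0): p = 0.904861.
Step 5: alpha = 0.05. fail to reject H0.

tau_b = -0.0714 (C=13, D=15), p = 0.904861, fail to reject H0.


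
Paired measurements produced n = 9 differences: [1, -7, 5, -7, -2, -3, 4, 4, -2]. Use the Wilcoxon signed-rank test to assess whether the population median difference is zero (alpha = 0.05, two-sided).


Step 1: Drop any zero differences (none here) and take |d_i|.
|d| = [1, 7, 5, 7, 2, 3, 4, 4, 2]
Step 2: Midrank |d_i| (ties get averaged ranks).
ranks: |1|->1, |7|->8.5, |5|->7, |7|->8.5, |2|->2.5, |3|->4, |4|->5.5, |4|->5.5, |2|->2.5
Step 3: Attach original signs; sum ranks with positive sign and with negative sign.
W+ = 1 + 7 + 5.5 + 5.5 = 19
W- = 8.5 + 8.5 + 2.5 + 4 + 2.5 = 26
(Check: W+ + W- = 45 should equal n(n+1)/2 = 45.)
Step 4: Test statistic W = min(W+, W-) = 19.
Step 5: Ties in |d|, so use the tie-corrected normal approximation.
        E[W] = n(n+1)/4 = 9*10/4 = 22.5.
        Tie groups: |d|=2 (t=2), |d|=4 (t=2), |d|=7 (t=2); sum(t^3 - t) = 18.
        Var[W] = n(n+1)(2n+1)/24 - sum(t^3-t)/48 = 1710/24 - 18/48 = 70.875.
        z = (W - E[W]) / sqrt(Var[W]) = (19 - 22.5) / 8.4187 = -0.4157.
        Two-sided p = 2*Phi(z) = 0.677600.
Step 6: alpha = 0.05. fail to reject H0.

W+ = 19, W- = 26, W = min = 19, p = 0.677600, fail to reject H0.


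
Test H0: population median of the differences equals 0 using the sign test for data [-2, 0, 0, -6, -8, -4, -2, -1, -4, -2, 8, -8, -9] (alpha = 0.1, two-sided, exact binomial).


Step 1: Discard zero differences. Original n = 13; n_eff = number of nonzero differences = 11.
Nonzero differences (with sign): -2, -6, -8, -4, -2, -1, -4, -2, +8, -8, -9
Step 2: Count signs: positive = 1, negative = 10.
Step 3: Under H0: P(positive) = 0.5, so the number of positives S ~ Bin(11, 0.5).
Step 4: Two-sided exact p-value = sum of Bin(11,0.5) probabilities at or below the observed probability = 0.011719.
Step 5: alpha = 0.1. reject H0.

n_eff = 11, pos = 1, neg = 10, p = 0.011719, reject H0.


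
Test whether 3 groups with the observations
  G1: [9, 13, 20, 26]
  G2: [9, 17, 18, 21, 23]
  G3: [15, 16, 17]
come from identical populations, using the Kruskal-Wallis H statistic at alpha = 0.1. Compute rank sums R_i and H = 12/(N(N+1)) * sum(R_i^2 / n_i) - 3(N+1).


Step 1: Combine all N = 12 observations and assign midranks.
sorted (value, group, rank): (9,G1,1.5), (9,G2,1.5), (13,G1,3), (15,G3,4), (16,G3,5), (17,G2,6.5), (17,G3,6.5), (18,G2,8), (20,G1,9), (21,G2,10), (23,G2,11), (26,G1,12)
Step 2: Sum ranks within each group.
R_1 = 25.5 (n_1 = 4)
R_2 = 37 (n_2 = 5)
R_3 = 15.5 (n_3 = 3)
Step 3: H = 12/(N(N+1)) * sum(R_i^2/n_i) - 3(N+1)
     = 12/(12*13) * (25.5^2/4 + 37^2/5 + 15.5^2/3) - 3*13
     = 0.076923 * 516.446 - 39
     = 0.726603.
Step 4: Ties present; correction factor C = 1 - 12/(12^3 - 12) = 0.993007. Corrected H = 0.726603 / 0.993007 = 0.731719.
Step 5: Under H0, H ~ chi^2(2); p-value = 0.693600.
Step 6: alpha = 0.1. fail to reject H0.

H = 0.7317, df = 2, p = 0.693600, fail to reject H0.


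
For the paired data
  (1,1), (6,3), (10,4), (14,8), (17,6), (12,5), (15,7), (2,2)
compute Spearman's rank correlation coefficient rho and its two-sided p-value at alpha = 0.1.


Step 1: Rank x and y separately (midranks; no ties here).
rank(x): 1->1, 6->3, 10->4, 14->6, 17->8, 12->5, 15->7, 2->2
rank(y): 1->1, 3->3, 4->4, 8->8, 6->6, 5->5, 7->7, 2->2
Step 2: d_i = R_x(i) - R_y(i); compute d_i^2.
  (1-1)^2=0, (3-3)^2=0, (4-4)^2=0, (6-8)^2=4, (8-6)^2=4, (5-5)^2=0, (7-7)^2=0, (2-2)^2=0
sum(d^2) = 8.
Step 3: rho = 1 - 6*8 / (8*(8^2 - 1)) = 1 - 48/504 = 0.904762.
Step 4: Under H0, t = rho * sqrt((n-2)/(1-rho^2)) = 5.2034 ~ t(6).
Step 5: Two-sided p-value from the t-distribution with 6 df = 0.002008.
Step 6: alpha = 0.1. reject H0.

rho = 0.9048, p = 0.002008, reject H0 at alpha = 0.1.


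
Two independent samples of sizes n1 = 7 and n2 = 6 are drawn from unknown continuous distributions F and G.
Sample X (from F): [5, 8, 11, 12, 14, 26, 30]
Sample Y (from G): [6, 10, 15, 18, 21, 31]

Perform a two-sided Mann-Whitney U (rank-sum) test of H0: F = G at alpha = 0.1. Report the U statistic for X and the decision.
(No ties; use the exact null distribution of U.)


Step 1: Combine and sort all 13 observations; assign midranks.
sorted (value, group): (5,X), (6,Y), (8,X), (10,Y), (11,X), (12,X), (14,X), (15,Y), (18,Y), (21,Y), (26,X), (30,X), (31,Y)
ranks: 5->1, 6->2, 8->3, 10->4, 11->5, 12->6, 14->7, 15->8, 18->9, 21->10, 26->11, 30->12, 31->13
Step 2: Rank sum for X: R1 = 1 + 3 + 5 + 6 + 7 + 11 + 12 = 45.
Step 3: U_X = R1 - n1(n1+1)/2 = 45 - 7*8/2 = 45 - 28 = 17.
       U_Y = n1*n2 - U_X = 42 - 17 = 25.
Step 4: No ties, so the exact null distribution of U (based on enumerating the C(13,7) = 1716 equally likely rank assignments) gives the two-sided p-value.
Step 5: p-value = 0.628205; compare to alpha = 0.1. fail to reject H0.

U_X = 17, p = 0.628205, fail to reject H0 at alpha = 0.1.


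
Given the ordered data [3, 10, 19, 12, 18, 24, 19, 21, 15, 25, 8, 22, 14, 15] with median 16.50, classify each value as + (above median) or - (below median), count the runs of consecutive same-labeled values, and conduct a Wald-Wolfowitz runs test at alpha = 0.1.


Step 1: Compute median = 16.50; label A = above, B = below.
Labels in order: BBABAAAABABABB  (n_A = 7, n_B = 7)
Step 2: Count runs R = 9.
Step 3: Under H0 (random ordering), E[R] = 2*n_A*n_B/(n_A+n_B) + 1 = 2*7*7/14 + 1 = 8.0000.
        Var[R] = 2*n_A*n_B*(2*n_A*n_B - n_A - n_B) / ((n_A+n_B)^2 * (n_A+n_B-1)) = 8232/2548 = 3.2308.
        SD[R] = 1.7974.
Step 4: Continuity-corrected z = (R - 0.5 - E[R]) / SD[R] = (9 - 0.5 - 8.0000) / 1.7974 = 0.2782.
Step 5: Two-sided p-value via normal approximation = 2*(1 - Phi(|z|)) = 0.780879.
Step 6: alpha = 0.1. fail to reject H0.

R = 9, z = 0.2782, p = 0.780879, fail to reject H0.


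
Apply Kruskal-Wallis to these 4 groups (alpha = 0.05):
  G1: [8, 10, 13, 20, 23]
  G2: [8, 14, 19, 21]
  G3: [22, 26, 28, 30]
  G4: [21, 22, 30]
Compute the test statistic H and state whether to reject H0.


Step 1: Combine all N = 16 observations and assign midranks.
sorted (value, group, rank): (8,G1,1.5), (8,G2,1.5), (10,G1,3), (13,G1,4), (14,G2,5), (19,G2,6), (20,G1,7), (21,G2,8.5), (21,G4,8.5), (22,G3,10.5), (22,G4,10.5), (23,G1,12), (26,G3,13), (28,G3,14), (30,G3,15.5), (30,G4,15.5)
Step 2: Sum ranks within each group.
R_1 = 27.5 (n_1 = 5)
R_2 = 21 (n_2 = 4)
R_3 = 53 (n_3 = 4)
R_4 = 34.5 (n_4 = 3)
Step 3: H = 12/(N(N+1)) * sum(R_i^2/n_i) - 3(N+1)
     = 12/(16*17) * (27.5^2/5 + 21^2/4 + 53^2/4 + 34.5^2/3) - 3*17
     = 0.044118 * 1360.5 - 51
     = 9.022059.
Step 4: Ties present; correction factor C = 1 - 24/(16^3 - 16) = 0.994118. Corrected H = 9.022059 / 0.994118 = 9.075444.
Step 5: Under H0, H ~ chi^2(3); p-value = 0.028304.
Step 6: alpha = 0.05. reject H0.

H = 9.0754, df = 3, p = 0.028304, reject H0.


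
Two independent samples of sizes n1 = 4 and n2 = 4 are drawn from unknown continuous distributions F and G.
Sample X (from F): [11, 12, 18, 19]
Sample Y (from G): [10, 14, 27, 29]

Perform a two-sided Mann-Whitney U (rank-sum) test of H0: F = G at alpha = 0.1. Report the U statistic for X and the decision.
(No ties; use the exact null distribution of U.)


Step 1: Combine and sort all 8 observations; assign midranks.
sorted (value, group): (10,Y), (11,X), (12,X), (14,Y), (18,X), (19,X), (27,Y), (29,Y)
ranks: 10->1, 11->2, 12->3, 14->4, 18->5, 19->6, 27->7, 29->8
Step 2: Rank sum for X: R1 = 2 + 3 + 5 + 6 = 16.
Step 3: U_X = R1 - n1(n1+1)/2 = 16 - 4*5/2 = 16 - 10 = 6.
       U_Y = n1*n2 - U_X = 16 - 6 = 10.
Step 4: No ties, so the exact null distribution of U (based on enumerating the C(8,4) = 70 equally likely rank assignments) gives the two-sided p-value.
Step 5: p-value = 0.685714; compare to alpha = 0.1. fail to reject H0.

U_X = 6, p = 0.685714, fail to reject H0 at alpha = 0.1.


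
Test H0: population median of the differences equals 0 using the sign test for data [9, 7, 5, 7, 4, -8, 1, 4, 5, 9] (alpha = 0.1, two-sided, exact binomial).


Step 1: Discard zero differences. Original n = 10; n_eff = number of nonzero differences = 10.
Nonzero differences (with sign): +9, +7, +5, +7, +4, -8, +1, +4, +5, +9
Step 2: Count signs: positive = 9, negative = 1.
Step 3: Under H0: P(positive) = 0.5, so the number of positives S ~ Bin(10, 0.5).
Step 4: Two-sided exact p-value = sum of Bin(10,0.5) probabilities at or below the observed probability = 0.021484.
Step 5: alpha = 0.1. reject H0.

n_eff = 10, pos = 9, neg = 1, p = 0.021484, reject H0.


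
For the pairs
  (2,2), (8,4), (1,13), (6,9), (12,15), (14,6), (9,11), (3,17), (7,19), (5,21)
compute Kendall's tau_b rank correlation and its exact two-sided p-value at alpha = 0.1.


Step 1: Enumerate the 45 unordered pairs (i,j) with i<j and classify each by sign(x_j-x_i) * sign(y_j-y_i).
  (1,2):dx=+6,dy=+2->C; (1,3):dx=-1,dy=+11->D; (1,4):dx=+4,dy=+7->C; (1,5):dx=+10,dy=+13->C
  (1,6):dx=+12,dy=+4->C; (1,7):dx=+7,dy=+9->C; (1,8):dx=+1,dy=+15->C; (1,9):dx=+5,dy=+17->C
  (1,10):dx=+3,dy=+19->C; (2,3):dx=-7,dy=+9->D; (2,4):dx=-2,dy=+5->D; (2,5):dx=+4,dy=+11->C
  (2,6):dx=+6,dy=+2->C; (2,7):dx=+1,dy=+7->C; (2,8):dx=-5,dy=+13->D; (2,9):dx=-1,dy=+15->D
  (2,10):dx=-3,dy=+17->D; (3,4):dx=+5,dy=-4->D; (3,5):dx=+11,dy=+2->C; (3,6):dx=+13,dy=-7->D
  (3,7):dx=+8,dy=-2->D; (3,8):dx=+2,dy=+4->C; (3,9):dx=+6,dy=+6->C; (3,10):dx=+4,dy=+8->C
  (4,5):dx=+6,dy=+6->C; (4,6):dx=+8,dy=-3->D; (4,7):dx=+3,dy=+2->C; (4,8):dx=-3,dy=+8->D
  (4,9):dx=+1,dy=+10->C; (4,10):dx=-1,dy=+12->D; (5,6):dx=+2,dy=-9->D; (5,7):dx=-3,dy=-4->C
  (5,8):dx=-9,dy=+2->D; (5,9):dx=-5,dy=+4->D; (5,10):dx=-7,dy=+6->D; (6,7):dx=-5,dy=+5->D
  (6,8):dx=-11,dy=+11->D; (6,9):dx=-7,dy=+13->D; (6,10):dx=-9,dy=+15->D; (7,8):dx=-6,dy=+6->D
  (7,9):dx=-2,dy=+8->D; (7,10):dx=-4,dy=+10->D; (8,9):dx=+4,dy=+2->C; (8,10):dx=+2,dy=+4->C
  (9,10):dx=-2,dy=+2->D
Step 2: C = 21, D = 24, total pairs = 45.
Step 3: tau = (C - D)/(n(n-1)/2) = (21 - 24)/45 = -0.066667.
Step 4: Exact two-sided p-value (enumerate n! = 3628800 permutations of y under H0): p = 0.861801.
Step 5: alpha = 0.1. fail to reject H0.

tau_b = -0.0667 (C=21, D=24), p = 0.861801, fail to reject H0.


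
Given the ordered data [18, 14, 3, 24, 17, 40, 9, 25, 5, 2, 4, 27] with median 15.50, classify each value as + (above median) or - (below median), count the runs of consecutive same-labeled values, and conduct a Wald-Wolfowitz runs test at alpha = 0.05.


Step 1: Compute median = 15.50; label A = above, B = below.
Labels in order: ABBAAABABBBA  (n_A = 6, n_B = 6)
Step 2: Count runs R = 7.
Step 3: Under H0 (random ordering), E[R] = 2*n_A*n_B/(n_A+n_B) + 1 = 2*6*6/12 + 1 = 7.0000.
        Var[R] = 2*n_A*n_B*(2*n_A*n_B - n_A - n_B) / ((n_A+n_B)^2 * (n_A+n_B-1)) = 4320/1584 = 2.7273.
        SD[R] = 1.6514.
Step 4: R = E[R], so z = 0 with no continuity correction.
Step 5: Two-sided p-value via normal approximation = 2*(1 - Phi(|z|)) = 1.000000.
Step 6: alpha = 0.05. fail to reject H0.

R = 7, z = 0.0000, p = 1.000000, fail to reject H0.


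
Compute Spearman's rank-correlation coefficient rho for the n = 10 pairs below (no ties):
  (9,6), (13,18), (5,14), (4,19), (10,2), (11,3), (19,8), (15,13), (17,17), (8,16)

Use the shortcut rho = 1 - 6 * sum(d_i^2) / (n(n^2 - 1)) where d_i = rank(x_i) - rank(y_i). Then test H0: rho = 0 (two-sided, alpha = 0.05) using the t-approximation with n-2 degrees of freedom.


Step 1: Rank x and y separately (midranks; no ties here).
rank(x): 9->4, 13->7, 5->2, 4->1, 10->5, 11->6, 19->10, 15->8, 17->9, 8->3
rank(y): 6->3, 18->9, 14->6, 19->10, 2->1, 3->2, 8->4, 13->5, 17->8, 16->7
Step 2: d_i = R_x(i) - R_y(i); compute d_i^2.
  (4-3)^2=1, (7-9)^2=4, (2-6)^2=16, (1-10)^2=81, (5-1)^2=16, (6-2)^2=16, (10-4)^2=36, (8-5)^2=9, (9-8)^2=1, (3-7)^2=16
sum(d^2) = 196.
Step 3: rho = 1 - 6*196 / (10*(10^2 - 1)) = 1 - 1176/990 = -0.187879.
Step 4: Under H0, t = rho * sqrt((n-2)/(1-rho^2)) = -0.5410 ~ t(8).
Step 5: Two-sided p-value from the t-distribution with 8 df = 0.603218.
Step 6: alpha = 0.05. fail to reject H0.

rho = -0.1879, p = 0.603218, fail to reject H0 at alpha = 0.05.


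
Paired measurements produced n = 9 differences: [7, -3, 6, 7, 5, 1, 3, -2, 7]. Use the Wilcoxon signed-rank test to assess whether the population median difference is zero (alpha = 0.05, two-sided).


Step 1: Drop any zero differences (none here) and take |d_i|.
|d| = [7, 3, 6, 7, 5, 1, 3, 2, 7]
Step 2: Midrank |d_i| (ties get averaged ranks).
ranks: |7|->8, |3|->3.5, |6|->6, |7|->8, |5|->5, |1|->1, |3|->3.5, |2|->2, |7|->8
Step 3: Attach original signs; sum ranks with positive sign and with negative sign.
W+ = 8 + 6 + 8 + 5 + 1 + 3.5 + 8 = 39.5
W- = 3.5 + 2 = 5.5
(Check: W+ + W- = 45 should equal n(n+1)/2 = 45.)
Step 4: Test statistic W = min(W+, W-) = 5.5.
Step 5: Ties in |d|, so use the tie-corrected normal approximation.
        E[W] = n(n+1)/4 = 9*10/4 = 22.5.
        Tie groups: |d|=3 (t=2), |d|=7 (t=3); sum(t^3 - t) = 30.
        Var[W] = n(n+1)(2n+1)/24 - sum(t^3-t)/48 = 1710/24 - 30/48 = 70.625.
        z = (W - E[W]) / sqrt(Var[W]) = (5.5 - 22.5) / 8.4039 = -2.0229.
        Two-sided p = 2*Phi(z) = 0.043086.
Step 6: alpha = 0.05. reject H0.

W+ = 39.5, W- = 5.5, W = min = 5.5, p = 0.043086, reject H0.
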